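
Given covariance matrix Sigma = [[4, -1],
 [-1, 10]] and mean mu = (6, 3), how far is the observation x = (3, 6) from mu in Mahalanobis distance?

Step 1 — centre the observation: (x - mu) = (-3, 3).

Step 2 — invert Sigma. det(Sigma) = 4·10 - (-1)² = 39.
  Sigma^{-1} = (1/det) · [[d, -b], [-b, a]] = [[0.2564, 0.0256],
 [0.0256, 0.1026]].

Step 3 — form the quadratic (x - mu)^T · Sigma^{-1} · (x - mu):
  Sigma^{-1} · (x - mu) = (-0.6923, 0.2308).
  (x - mu)^T · [Sigma^{-1} · (x - mu)] = (-3)·(-0.6923) + (3)·(0.2308) = 2.7692.

Step 4 — take square root: d = √(2.7692) ≈ 1.6641.

d(x, mu) = √(2.7692) ≈ 1.6641


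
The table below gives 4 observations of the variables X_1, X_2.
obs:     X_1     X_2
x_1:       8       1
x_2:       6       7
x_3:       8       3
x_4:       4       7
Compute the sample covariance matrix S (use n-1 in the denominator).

Step 1 — column means:
  mean(X_1) = (8 + 6 + 8 + 4) / 4 = 26/4 = 6.5
  mean(X_2) = (1 + 7 + 3 + 7) / 4 = 18/4 = 4.5

Step 2 — sample covariance S[i,j] = (1/(n-1)) · Σ_k (x_{k,i} - mean_i) · (x_{k,j} - mean_j), with n-1 = 3.
  S[X_1,X_1] = ((1.5)·(1.5) + (-0.5)·(-0.5) + (1.5)·(1.5) + (-2.5)·(-2.5)) / 3 = 11/3 = 3.6667
  S[X_1,X_2] = ((1.5)·(-3.5) + (-0.5)·(2.5) + (1.5)·(-1.5) + (-2.5)·(2.5)) / 3 = -15/3 = -5
  S[X_2,X_2] = ((-3.5)·(-3.5) + (2.5)·(2.5) + (-1.5)·(-1.5) + (2.5)·(2.5)) / 3 = 27/3 = 9

S is symmetric (S[j,i] = S[i,j]). Assembling:

S = [[3.6667, -5],
 [-5, 9]]


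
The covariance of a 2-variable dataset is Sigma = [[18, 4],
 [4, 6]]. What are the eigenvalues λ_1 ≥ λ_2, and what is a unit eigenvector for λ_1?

Step 1 — characteristic polynomial of 2×2 Sigma:
  det(Sigma - λI) = λ² - trace · λ + det = 0.
  trace = 18 + 6 = 24, det = 18·6 - (4)² = 92.
Step 2 — discriminant:
  Δ = trace² - 4·det = 576 - 368 = 208.
Step 3 — eigenvalues:
  λ = (trace ± √Δ)/2 = (24 ± 14.4222)/2,
  λ_1 = 19.2111,  λ_2 = 4.7889.

Step 4 — unit eigenvector for λ_1: solve (Sigma - λ_1 I)v = 0. First row:
  (18 - 19.2111)·v_x + (4)·v_y = 0, i.e. (-1.2111)·v_x + (4)·v_y = 0,
  so v ∝ (b, λ_1 - a) = (4, 1.2111) = u.
  ||u|| = √((4)² + (1.2111)²) = √(17.4668) ≈ 4.1793,
  v_1 = u/||u|| ≈ (0.9571, 0.2898) (||v_1|| = 1).

λ_1 = 19.2111,  λ_2 = 4.7889;  v_1 ≈ (0.9571, 0.2898)


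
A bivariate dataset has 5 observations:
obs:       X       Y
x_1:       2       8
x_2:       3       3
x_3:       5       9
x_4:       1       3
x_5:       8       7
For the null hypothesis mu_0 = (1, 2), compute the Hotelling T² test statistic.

Step 1 — sample mean vector:
  mean(X) = (2 + 3 + 5 + 1 + 8) / 5 = 19/5 = 3.8
  mean(Y) = (8 + 3 + 9 + 3 + 7) / 5 = 30/5 = 6
  x̄ = (3.8, 6),  deviation x̄ - mu_0 = (3.8, 6) - (1, 2) = (2.8, 4).

Step 2 — sample covariance matrix, S[i,j] = (1/(n-1)) · Σ_k (x_{k,i} - mean_i) · (x_{k,j} - mean_j), divisor n-1 = 4:
  S[X,X] = ((-1.8)·(-1.8) + (-0.8)·(-0.8) + (1.2)·(1.2) + (-2.8)·(-2.8) + (4.2)·(4.2)) / 4 = 30.8/4 = 7.7
  S[X,Y] = ((-1.8)·(2) + (-0.8)·(-3) + (1.2)·(3) + (-2.8)·(-3) + (4.2)·(1)) / 4 = 15/4 = 3.75
  S[Y,Y] = ((2)·(2) + (-3)·(-3) + (3)·(3) + (-3)·(-3) + (1)·(1)) / 4 = 32/4 = 8
  S = [[7.7, 3.75],
 [3.75, 8]].

Step 3 — invert S. det(S) = 7.7·8 - (3.75)² = 47.5375.
  S^{-1} = (1/det) · [[d, -b], [-b, a]] = [[0.1683, -0.0789],
 [-0.0789, 0.162]].

Step 4 — quadratic form (x̄ - mu_0)^T · S^{-1} · (x̄ - mu_0):
  S^{-1} · (x̄ - mu_0) = (0.1557, 0.427),
  (x̄ - mu_0)^T · [...] = (2.8)·(0.1557) + (4)·(0.427) = 2.144.

Step 5 — scale by n: T² = 5 · 2.144 = 10.72.

T² ≈ 10.72


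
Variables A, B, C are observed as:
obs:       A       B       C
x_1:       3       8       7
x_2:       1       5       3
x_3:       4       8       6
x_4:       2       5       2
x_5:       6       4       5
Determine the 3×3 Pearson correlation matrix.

Step 1 — column means:
  mean(A) = (3 + 1 + 4 + 2 + 6) / 5 = 16/5 = 3.2
  mean(B) = (8 + 5 + 8 + 5 + 4) / 5 = 30/5 = 6
  mean(C) = (7 + 3 + 6 + 2 + 5) / 5 = 23/5 = 4.6

Step 2 — sample variances and covariances s[i,j] = (1/(n-1)) · Σ_k (x_{k,i} - mean_i) · (x_{k,j} - mean_j), with n-1 = 4:
  s[A,A] = ((-0.2)·(-0.2) + (-2.2)·(-2.2) + (0.8)·(0.8) + (-1.2)·(-1.2) + (2.8)·(2.8)) / 4 = 14.8/4 = 3.7
  s[A,B] = ((-0.2)·(2) + (-2.2)·(-1) + (0.8)·(2) + (-1.2)·(-1) + (2.8)·(-2)) / 4 = -1/4 = -0.25
  s[A,C] = ((-0.2)·(2.4) + (-2.2)·(-1.6) + (0.8)·(1.4) + (-1.2)·(-2.6) + (2.8)·(0.4)) / 4 = 8.4/4 = 2.1
  s[B,B] = ((2)·(2) + (-1)·(-1) + (2)·(2) + (-1)·(-1) + (-2)·(-2)) / 4 = 14/4 = 3.5
  s[B,C] = ((2)·(2.4) + (-1)·(-1.6) + (2)·(1.4) + (-1)·(-2.6) + (-2)·(0.4)) / 4 = 11/4 = 2.75
  s[C,C] = ((2.4)·(2.4) + (-1.6)·(-1.6) + (1.4)·(1.4) + (-2.6)·(-2.6) + (0.4)·(0.4)) / 4 = 17.2/4 = 4.3
  Sample standard deviations s_i = √(s[i,i]):
  s(A) = √(3.7) = 1.9235
  s(B) = √(3.5) = 1.8708
  s(C) = √(4.3) = 2.0736

Step 3 — r_{ij} = s_{ij} / (s_i · s_j):
  r[A,A] = 1 (diagonal).
  r[A,B] = -0.25 / (1.9235 · 1.8708) = -0.25 / 3.5986 = -0.0695
  r[A,C] = 2.1 / (1.9235 · 2.0736) = 2.1 / 3.9887 = 0.5265
  r[B,B] = 1 (diagonal).
  r[B,C] = 2.75 / (1.8708 · 2.0736) = 2.75 / 3.8794 = 0.7089
  r[C,C] = 1 (diagonal).

R is symmetric with unit diagonal. Assembling:

R = [[1, -0.0695, 0.5265],
 [-0.0695, 1, 0.7089],
 [0.5265, 0.7089, 1]]


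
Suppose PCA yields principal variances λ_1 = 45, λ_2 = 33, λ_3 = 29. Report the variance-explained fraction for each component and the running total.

Step 1 — total variance = trace(Sigma) = Σ λ_i = 45 + 33 + 29 = 107.

Step 2 — fraction explained by component i = λ_i / Σ λ:
  PC1: 45/107 = 0.4206
  PC2: 33/107 = 0.3084
  PC3: 29/107 = 0.271

Step 3 — cumulative fraction after k components = (λ_1 + ... + λ_k) / Σ λ:
  k = 1: 45/107 = 0.4206
  k = 2: (45 + 33)/107 = 78/107 = 0.729
  k = 3: (45 + 33 + 29)/107 = 107/107 = 1

Summary (fraction, with percent):

explained: PC1 0.4206 (42.06%), PC2 0.3084 (30.84%), PC3 0.271 (27.1%);  cumulative: 0.4206, 0.729, 1


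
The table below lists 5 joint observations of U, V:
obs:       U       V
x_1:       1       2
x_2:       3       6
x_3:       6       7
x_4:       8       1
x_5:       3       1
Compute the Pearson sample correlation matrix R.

Step 1 — column means:
  mean(U) = (1 + 3 + 6 + 8 + 3) / 5 = 21/5 = 4.2
  mean(V) = (2 + 6 + 7 + 1 + 1) / 5 = 17/5 = 3.4

Step 2 — sample variances and covariances s[i,j] = (1/(n-1)) · Σ_k (x_{k,i} - mean_i) · (x_{k,j} - mean_j), with n-1 = 4:
  s[U,U] = ((-3.2)·(-3.2) + (-1.2)·(-1.2) + (1.8)·(1.8) + (3.8)·(3.8) + (-1.2)·(-1.2)) / 4 = 30.8/4 = 7.7
  s[U,V] = ((-3.2)·(-1.4) + (-1.2)·(2.6) + (1.8)·(3.6) + (3.8)·(-2.4) + (-1.2)·(-2.4)) / 4 = 1.6/4 = 0.4
  s[V,V] = ((-1.4)·(-1.4) + (2.6)·(2.6) + (3.6)·(3.6) + (-2.4)·(-2.4) + (-2.4)·(-2.4)) / 4 = 33.2/4 = 8.3
  Sample standard deviations s_i = √(s[i,i]):
  s(U) = √(7.7) = 2.7749
  s(V) = √(8.3) = 2.881

Step 3 — r_{ij} = s_{ij} / (s_i · s_j):
  r[U,U] = 1 (diagonal).
  r[U,V] = 0.4 / (2.7749 · 2.881) = 0.4 / 7.9944 = 0.05
  r[V,V] = 1 (diagonal).

R is symmetric with unit diagonal. Assembling:

R = [[1, 0.05],
 [0.05, 1]]


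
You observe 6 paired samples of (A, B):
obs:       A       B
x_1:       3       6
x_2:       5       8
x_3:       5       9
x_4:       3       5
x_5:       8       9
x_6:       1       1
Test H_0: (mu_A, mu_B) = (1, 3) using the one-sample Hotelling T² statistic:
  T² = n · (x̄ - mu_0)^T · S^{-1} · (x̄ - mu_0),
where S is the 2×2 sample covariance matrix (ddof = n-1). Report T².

Step 1 — sample mean vector:
  mean(A) = (3 + 5 + 5 + 3 + 8 + 1) / 6 = 25/6 = 4.1667
  mean(B) = (6 + 8 + 9 + 5 + 9 + 1) / 6 = 38/6 = 6.3333
  x̄ = (4.1667, 6.3333),  deviation x̄ - mu_0 = (4.1667, 6.3333) - (1, 3) = (3.1667, 3.3333).

Step 2 — sample covariance matrix, S[i,j] = (1/(n-1)) · Σ_k (x_{k,i} - mean_i) · (x_{k,j} - mean_j), divisor n-1 = 5:
  S[A,A] = ((-1.1667)·(-1.1667) + (0.8333)·(0.8333) + (0.8333)·(0.8333) + (-1.1667)·(-1.1667) + (3.8333)·(3.8333) + (-3.1667)·(-3.1667)) / 5 = 28.8333/5 = 5.7667
  S[A,B] = ((-1.1667)·(-0.3333) + (0.8333)·(1.6667) + (0.8333)·(2.6667) + (-1.1667)·(-1.3333) + (3.8333)·(2.6667) + (-3.1667)·(-5.3333)) / 5 = 32.6667/5 = 6.5333
  S[B,B] = ((-0.3333)·(-0.3333) + (1.6667)·(1.6667) + (2.6667)·(2.6667) + (-1.3333)·(-1.3333) + (2.6667)·(2.6667) + (-5.3333)·(-5.3333)) / 5 = 47.3333/5 = 9.4667
  S = [[5.7667, 6.5333],
 [6.5333, 9.4667]].

Step 3 — invert S. det(S) = 5.7667·9.4667 - (6.5333)² = 11.9067.
  S^{-1} = (1/det) · [[d, -b], [-b, a]] = [[0.7951, -0.5487],
 [-0.5487, 0.4843]].

Step 4 — quadratic form (x̄ - mu_0)^T · S^{-1} · (x̄ - mu_0):
  S^{-1} · (x̄ - mu_0) = (0.6887, -0.1232),
  (x̄ - mu_0)^T · [...] = (3.1667)·(0.6887) + (3.3333)·(-0.1232) = 1.7703.

Step 5 — scale by n: T² = 6 · 1.7703 = 10.6215.

T² ≈ 10.6215


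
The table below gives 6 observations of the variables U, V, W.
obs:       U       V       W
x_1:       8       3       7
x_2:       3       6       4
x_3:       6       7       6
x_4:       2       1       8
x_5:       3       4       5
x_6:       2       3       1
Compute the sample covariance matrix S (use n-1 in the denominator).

Step 1 — column means:
  mean(U) = (8 + 3 + 6 + 2 + 3 + 2) / 6 = 24/6 = 4
  mean(V) = (3 + 6 + 7 + 1 + 4 + 3) / 6 = 24/6 = 4
  mean(W) = (7 + 4 + 6 + 8 + 5 + 1) / 6 = 31/6 = 5.1667

Step 2 — sample covariance S[i,j] = (1/(n-1)) · Σ_k (x_{k,i} - mean_i) · (x_{k,j} - mean_j), with n-1 = 5.
  S[U,U] = ((4)·(4) + (-1)·(-1) + (2)·(2) + (-2)·(-2) + (-1)·(-1) + (-2)·(-2)) / 5 = 30/5 = 6
  S[U,V] = ((4)·(-1) + (-1)·(2) + (2)·(3) + (-2)·(-3) + (-1)·(0) + (-2)·(-1)) / 5 = 8/5 = 1.6
  S[U,W] = ((4)·(1.8333) + (-1)·(-1.1667) + (2)·(0.8333) + (-2)·(2.8333) + (-1)·(-0.1667) + (-2)·(-4.1667)) / 5 = 13/5 = 2.6
  S[V,V] = ((-1)·(-1) + (2)·(2) + (3)·(3) + (-3)·(-3) + (0)·(0) + (-1)·(-1)) / 5 = 24/5 = 4.8
  S[V,W] = ((-1)·(1.8333) + (2)·(-1.1667) + (3)·(0.8333) + (-3)·(2.8333) + (0)·(-0.1667) + (-1)·(-4.1667)) / 5 = -6/5 = -1.2
  S[W,W] = ((1.8333)·(1.8333) + (-1.1667)·(-1.1667) + (0.8333)·(0.8333) + (2.8333)·(2.8333) + (-0.1667)·(-0.1667) + (-4.1667)·(-4.1667)) / 5 = 30.8333/5 = 6.1667

S is symmetric (S[j,i] = S[i,j]). Assembling:

S = [[6, 1.6, 2.6],
 [1.6, 4.8, -1.2],
 [2.6, -1.2, 6.1667]]


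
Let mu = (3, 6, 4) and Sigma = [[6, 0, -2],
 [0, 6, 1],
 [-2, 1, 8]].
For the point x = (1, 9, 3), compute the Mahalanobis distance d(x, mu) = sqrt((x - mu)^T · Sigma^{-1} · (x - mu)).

Step 1 — centre the observation: (x - mu) = (-2, 3, -1).

Step 2 — invert Sigma (cofactor / det for 3×3, or solve directly):
  Sigma^{-1} = [[0.1822, -0.0078, 0.0465],
 [-0.0078, 0.1705, -0.0233],
 [0.0465, -0.0233, 0.1395]].

Step 3 — form the quadratic (x - mu)^T · Sigma^{-1} · (x - mu):
  Sigma^{-1} · (x - mu) = (-0.4341, 0.5504, -0.3023).
  (x - mu)^T · [Sigma^{-1} · (x - mu)] = (-2)·(-0.4341) + (3)·(0.5504) + (-1)·(-0.3023) = 2.8217.

Step 4 — take square root: d = √(2.8217) ≈ 1.6798.

d(x, mu) = √(2.8217) ≈ 1.6798


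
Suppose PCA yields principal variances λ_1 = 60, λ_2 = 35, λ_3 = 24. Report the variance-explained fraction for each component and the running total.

Step 1 — total variance = trace(Sigma) = Σ λ_i = 60 + 35 + 24 = 119.

Step 2 — fraction explained by component i = λ_i / Σ λ:
  PC1: 60/119 = 0.5042
  PC2: 35/119 = 0.2941
  PC3: 24/119 = 0.2017

Step 3 — cumulative fraction after k components = (λ_1 + ... + λ_k) / Σ λ:
  k = 1: 60/119 = 0.5042
  k = 2: (60 + 35)/119 = 95/119 = 0.7983
  k = 3: (60 + 35 + 24)/119 = 119/119 = 1

Summary (fraction, with percent):

explained: PC1 0.5042 (50.42%), PC2 0.2941 (29.41%), PC3 0.2017 (20.17%);  cumulative: 0.5042, 0.7983, 1


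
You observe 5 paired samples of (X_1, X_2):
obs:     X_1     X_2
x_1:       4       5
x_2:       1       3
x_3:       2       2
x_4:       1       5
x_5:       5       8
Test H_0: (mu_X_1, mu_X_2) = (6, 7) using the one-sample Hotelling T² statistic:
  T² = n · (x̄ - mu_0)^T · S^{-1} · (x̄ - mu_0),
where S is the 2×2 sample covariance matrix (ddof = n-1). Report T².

Step 1 — sample mean vector:
  mean(X_1) = (4 + 1 + 2 + 1 + 5) / 5 = 13/5 = 2.6
  mean(X_2) = (5 + 3 + 2 + 5 + 8) / 5 = 23/5 = 4.6
  x̄ = (2.6, 4.6),  deviation x̄ - mu_0 = (2.6, 4.6) - (6, 7) = (-3.4, -2.4).

Step 2 — sample covariance matrix, S[i,j] = (1/(n-1)) · Σ_k (x_{k,i} - mean_i) · (x_{k,j} - mean_j), divisor n-1 = 4:
  S[X_1,X_1] = ((1.4)·(1.4) + (-1.6)·(-1.6) + (-0.6)·(-0.6) + (-1.6)·(-1.6) + (2.4)·(2.4)) / 4 = 13.2/4 = 3.3
  S[X_1,X_2] = ((1.4)·(0.4) + (-1.6)·(-1.6) + (-0.6)·(-2.6) + (-1.6)·(0.4) + (2.4)·(3.4)) / 4 = 12.2/4 = 3.05
  S[X_2,X_2] = ((0.4)·(0.4) + (-1.6)·(-1.6) + (-2.6)·(-2.6) + (0.4)·(0.4) + (3.4)·(3.4)) / 4 = 21.2/4 = 5.3
  S = [[3.3, 3.05],
 [3.05, 5.3]].

Step 3 — invert S. det(S) = 3.3·5.3 - (3.05)² = 8.1875.
  S^{-1} = (1/det) · [[d, -b], [-b, a]] = [[0.6473, -0.3725],
 [-0.3725, 0.4031]].

Step 4 — quadratic form (x̄ - mu_0)^T · S^{-1} · (x̄ - mu_0):
  S^{-1} · (x̄ - mu_0) = (-1.3069, 0.2992),
  (x̄ - mu_0)^T · [...] = (-3.4)·(-1.3069) + (-2.4)·(0.2992) = 3.7252.

Step 5 — scale by n: T² = 5 · 3.7252 = 18.626.

T² ≈ 18.626


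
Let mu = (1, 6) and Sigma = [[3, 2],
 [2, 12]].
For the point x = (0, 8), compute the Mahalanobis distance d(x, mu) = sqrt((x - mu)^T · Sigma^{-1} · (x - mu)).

Step 1 — centre the observation: (x - mu) = (-1, 2).

Step 2 — invert Sigma. det(Sigma) = 3·12 - (2)² = 32.
  Sigma^{-1} = (1/det) · [[d, -b], [-b, a]] = [[0.375, -0.0625],
 [-0.0625, 0.0938]].

Step 3 — form the quadratic (x - mu)^T · Sigma^{-1} · (x - mu):
  Sigma^{-1} · (x - mu) = (-0.5, 0.25).
  (x - mu)^T · [Sigma^{-1} · (x - mu)] = (-1)·(-0.5) + (2)·(0.25) = 1.

Step 4 — take square root: d = √(1) ≈ 1.

d(x, mu) = √(1) ≈ 1


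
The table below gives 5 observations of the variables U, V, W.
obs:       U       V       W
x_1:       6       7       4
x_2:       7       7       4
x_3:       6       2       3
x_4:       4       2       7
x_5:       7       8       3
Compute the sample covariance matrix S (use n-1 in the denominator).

Step 1 — column means:
  mean(U) = (6 + 7 + 6 + 4 + 7) / 5 = 30/5 = 6
  mean(V) = (7 + 7 + 2 + 2 + 8) / 5 = 26/5 = 5.2
  mean(W) = (4 + 4 + 3 + 7 + 3) / 5 = 21/5 = 4.2

Step 2 — sample covariance S[i,j] = (1/(n-1)) · Σ_k (x_{k,i} - mean_i) · (x_{k,j} - mean_j), with n-1 = 4.
  S[U,U] = ((0)·(0) + (1)·(1) + (0)·(0) + (-2)·(-2) + (1)·(1)) / 4 = 6/4 = 1.5
  S[U,V] = ((0)·(1.8) + (1)·(1.8) + (0)·(-3.2) + (-2)·(-3.2) + (1)·(2.8)) / 4 = 11/4 = 2.75
  S[U,W] = ((0)·(-0.2) + (1)·(-0.2) + (0)·(-1.2) + (-2)·(2.8) + (1)·(-1.2)) / 4 = -7/4 = -1.75
  S[V,V] = ((1.8)·(1.8) + (1.8)·(1.8) + (-3.2)·(-3.2) + (-3.2)·(-3.2) + (2.8)·(2.8)) / 4 = 34.8/4 = 8.7
  S[V,W] = ((1.8)·(-0.2) + (1.8)·(-0.2) + (-3.2)·(-1.2) + (-3.2)·(2.8) + (2.8)·(-1.2)) / 4 = -9.2/4 = -2.3
  S[W,W] = ((-0.2)·(-0.2) + (-0.2)·(-0.2) + (-1.2)·(-1.2) + (2.8)·(2.8) + (-1.2)·(-1.2)) / 4 = 10.8/4 = 2.7

S is symmetric (S[j,i] = S[i,j]). Assembling:

S = [[1.5, 2.75, -1.75],
 [2.75, 8.7, -2.3],
 [-1.75, -2.3, 2.7]]


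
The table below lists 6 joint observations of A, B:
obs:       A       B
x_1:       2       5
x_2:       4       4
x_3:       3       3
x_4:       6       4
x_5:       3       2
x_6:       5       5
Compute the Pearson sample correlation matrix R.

Step 1 — column means:
  mean(A) = (2 + 4 + 3 + 6 + 3 + 5) / 6 = 23/6 = 3.8333
  mean(B) = (5 + 4 + 3 + 4 + 2 + 5) / 6 = 23/6 = 3.8333

Step 2 — sample variances and covariances s[i,j] = (1/(n-1)) · Σ_k (x_{k,i} - mean_i) · (x_{k,j} - mean_j), with n-1 = 5:
  s[A,A] = ((-1.8333)·(-1.8333) + (0.1667)·(0.1667) + (-0.8333)·(-0.8333) + (2.1667)·(2.1667) + (-0.8333)·(-0.8333) + (1.1667)·(1.1667)) / 5 = 10.8333/5 = 2.1667
  s[A,B] = ((-1.8333)·(1.1667) + (0.1667)·(0.1667) + (-0.8333)·(-0.8333) + (2.1667)·(0.1667) + (-0.8333)·(-1.8333) + (1.1667)·(1.1667)) / 5 = 1.8333/5 = 0.3667
  s[B,B] = ((1.1667)·(1.1667) + (0.1667)·(0.1667) + (-0.8333)·(-0.8333) + (0.1667)·(0.1667) + (-1.8333)·(-1.8333) + (1.1667)·(1.1667)) / 5 = 6.8333/5 = 1.3667
  Sample standard deviations s_i = √(s[i,i]):
  s(A) = √(2.1667) = 1.472
  s(B) = √(1.3667) = 1.169

Step 3 — r_{ij} = s_{ij} / (s_i · s_j):
  r[A,A] = 1 (diagonal).
  r[A,B] = 0.3667 / (1.472 · 1.169) = 0.3667 / 1.7208 = 0.2131
  r[B,B] = 1 (diagonal).

R is symmetric with unit diagonal. Assembling:

R = [[1, 0.2131],
 [0.2131, 1]]


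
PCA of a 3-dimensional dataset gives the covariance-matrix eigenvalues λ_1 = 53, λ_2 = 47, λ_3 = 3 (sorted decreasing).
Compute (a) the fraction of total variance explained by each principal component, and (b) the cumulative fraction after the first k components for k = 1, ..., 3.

Step 1 — total variance = trace(Sigma) = Σ λ_i = 53 + 47 + 3 = 103.

Step 2 — fraction explained by component i = λ_i / Σ λ:
  PC1: 53/103 = 0.5146
  PC2: 47/103 = 0.4563
  PC3: 3/103 = 0.0291

Step 3 — cumulative fraction after k components = (λ_1 + ... + λ_k) / Σ λ:
  k = 1: 53/103 = 0.5146
  k = 2: (53 + 47)/103 = 100/103 = 0.9709
  k = 3: (53 + 47 + 3)/103 = 103/103 = 1

Summary (fraction, with percent):

explained: PC1 0.5146 (51.46%), PC2 0.4563 (45.63%), PC3 0.0291 (2.91%);  cumulative: 0.5146, 0.9709, 1


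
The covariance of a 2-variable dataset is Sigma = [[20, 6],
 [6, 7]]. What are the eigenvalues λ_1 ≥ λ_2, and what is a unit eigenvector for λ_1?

Step 1 — characteristic polynomial of 2×2 Sigma:
  det(Sigma - λI) = λ² - trace · λ + det = 0.
  trace = 20 + 7 = 27, det = 20·7 - (6)² = 104.
Step 2 — discriminant:
  Δ = trace² - 4·det = 729 - 416 = 313.
Step 3 — eigenvalues:
  λ = (trace ± √Δ)/2 = (27 ± 17.6918)/2,
  λ_1 = 22.3459,  λ_2 = 4.6541.

Step 4 — unit eigenvector for λ_1: solve (Sigma - λ_1 I)v = 0. First row:
  (20 - 22.3459)·v_x + (6)·v_y = 0, i.e. (-2.3459)·v_x + (6)·v_y = 0,
  so v ∝ (b, λ_1 - a) = (6, 2.3459) = u.
  ||u|| = √((6)² + (2.3459)²) = √(41.5033) ≈ 6.4423,
  v_1 = u/||u|| ≈ (0.9313, 0.3641) (||v_1|| = 1).

λ_1 = 22.3459,  λ_2 = 4.6541;  v_1 ≈ (0.9313, 0.3641)


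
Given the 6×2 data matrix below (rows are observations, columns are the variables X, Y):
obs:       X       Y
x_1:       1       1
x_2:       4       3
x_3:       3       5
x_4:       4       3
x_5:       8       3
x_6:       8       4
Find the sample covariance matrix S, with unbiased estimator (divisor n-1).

Step 1 — column means:
  mean(X) = (1 + 4 + 3 + 4 + 8 + 8) / 6 = 28/6 = 4.6667
  mean(Y) = (1 + 3 + 5 + 3 + 3 + 4) / 6 = 19/6 = 3.1667

Step 2 — sample covariance S[i,j] = (1/(n-1)) · Σ_k (x_{k,i} - mean_i) · (x_{k,j} - mean_j), with n-1 = 5.
  S[X,X] = ((-3.6667)·(-3.6667) + (-0.6667)·(-0.6667) + (-1.6667)·(-1.6667) + (-0.6667)·(-0.6667) + (3.3333)·(3.3333) + (3.3333)·(3.3333)) / 5 = 39.3333/5 = 7.8667
  S[X,Y] = ((-3.6667)·(-2.1667) + (-0.6667)·(-0.1667) + (-1.6667)·(1.8333) + (-0.6667)·(-0.1667) + (3.3333)·(-0.1667) + (3.3333)·(0.8333)) / 5 = 7.3333/5 = 1.4667
  S[Y,Y] = ((-2.1667)·(-2.1667) + (-0.1667)·(-0.1667) + (1.8333)·(1.8333) + (-0.1667)·(-0.1667) + (-0.1667)·(-0.1667) + (0.8333)·(0.8333)) / 5 = 8.8333/5 = 1.7667

S is symmetric (S[j,i] = S[i,j]). Assembling:

S = [[7.8667, 1.4667],
 [1.4667, 1.7667]]


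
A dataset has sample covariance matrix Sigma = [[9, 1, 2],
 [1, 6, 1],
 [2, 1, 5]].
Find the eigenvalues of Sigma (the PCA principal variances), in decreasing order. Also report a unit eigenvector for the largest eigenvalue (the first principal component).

Step 1 — characteristic polynomial p(λ) = det(λI - Sigma) = λ³ - tr·λ² + c_1·λ - det, where tr = trace, c_1 = sum of the principal 2×2 minors, det = det(Sigma):
  tr = 9 + 6 + 5 = 20,
  c_1 = (9·6 - (1)²) + (9·5 - (2)²) + (6·5 - (1)²) = 53 + 41 + 29 = 123,
  det = 9·(6·5 - (1)²) - (1)·((1)·5 - (1)·(2)) + (2)·((1)·(1) - 6·(2)) = 9·(29) - (1)·(3) + (2)·(-11) = 236.
  So p(λ) = λ³ - 20λ² + 123λ - 236.
Step 2 — look for an integer root (rational root theorem: any rational root is an integer divisor of 236). Testing λ = 4:
  p(4) = 64 - 320 + 492 - 236 = 0  ✓
  Dividing out (λ - 4): p(λ) = (λ - 4)(λ² - 16λ + 59).
Step 3 — remaining eigenvalues from the quadratic λ² - 16λ + 59 = 0:
  Δ = 16² - 4·59 = 256 - 236 = 20,  λ = (16 ± √20)/2 = (16 ± 4.4721)/2 ≈ 10.2361 or 5.7639.
  Sorted: λ_1 = 10.2361,  λ_2 = 5.7639,  λ_3 = 4  (check: sum = 20 = tr ✓).

Step 4 — unit eigenvector for λ_1 ≈ 10.2361: v spans the null space of (Sigma - λ_1 I), whose rows are
  r_1 = (-1.2361, 1, 2),  r_2 = (1, -4.2361, 1),  r_3 = (2, 1, -5.2361).
  v is orthogonal to every row, so take v ∝ r_1 × r_2 = ((1)·(1) - (2)·(-4.2361), (2)·(1) - (-1.2361)·(1), (-1.2361)·(-4.2361) - (1)·(1)) ≈ (9.4721, 3.2361, 4.2361).
  Let u = (9.4721, 3.2361, 4.2361).
  ||u|| = √((9.4721)² + (3.2361)² + (4.2361)²) = √(118.1378) ≈ 10.8691,  v_1 = u/||u|| ≈ (0.8715, 0.2977, 0.3897) (||v_1|| = 1).

λ_1 = 10.2361,  λ_2 = 5.7639,  λ_3 = 4;  v_1 ≈ (0.8715, 0.2977, 0.3897)


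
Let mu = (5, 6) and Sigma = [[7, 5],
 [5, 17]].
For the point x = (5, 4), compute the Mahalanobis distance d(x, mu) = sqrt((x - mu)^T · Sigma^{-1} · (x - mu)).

Step 1 — centre the observation: (x - mu) = (0, -2).

Step 2 — invert Sigma. det(Sigma) = 7·17 - (5)² = 94.
  Sigma^{-1} = (1/det) · [[d, -b], [-b, a]] = [[0.1809, -0.0532],
 [-0.0532, 0.0745]].

Step 3 — form the quadratic (x - mu)^T · Sigma^{-1} · (x - mu):
  Sigma^{-1} · (x - mu) = (0.1064, -0.1489).
  (x - mu)^T · [Sigma^{-1} · (x - mu)] = (0)·(0.1064) + (-2)·(-0.1489) = 0.2979.

Step 4 — take square root: d = √(0.2979) ≈ 0.5458.

d(x, mu) = √(0.2979) ≈ 0.5458


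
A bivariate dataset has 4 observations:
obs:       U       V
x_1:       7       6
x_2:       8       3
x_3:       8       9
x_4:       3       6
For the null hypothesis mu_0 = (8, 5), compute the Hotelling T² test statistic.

Step 1 — sample mean vector:
  mean(U) = (7 + 8 + 8 + 3) / 4 = 26/4 = 6.5
  mean(V) = (6 + 3 + 9 + 6) / 4 = 24/4 = 6
  x̄ = (6.5, 6),  deviation x̄ - mu_0 = (6.5, 6) - (8, 5) = (-1.5, 1).

Step 2 — sample covariance matrix, S[i,j] = (1/(n-1)) · Σ_k (x_{k,i} - mean_i) · (x_{k,j} - mean_j), divisor n-1 = 3:
  S[U,U] = ((0.5)·(0.5) + (1.5)·(1.5) + (1.5)·(1.5) + (-3.5)·(-3.5)) / 3 = 17/3 = 5.6667
  S[U,V] = ((0.5)·(0) + (1.5)·(-3) + (1.5)·(3) + (-3.5)·(0)) / 3 = 0/3 = 0
  S[V,V] = ((0)·(0) + (-3)·(-3) + (3)·(3) + (0)·(0)) / 3 = 18/3 = 6
  S = [[5.6667, 0],
 [0, 6]].

Step 3 — invert S. det(S) = 5.6667·6 - (0)² = 34.
  S^{-1} = (1/det) · [[d, -b], [-b, a]] = [[0.1765, 0],
 [0, 0.1667]].

Step 4 — quadratic form (x̄ - mu_0)^T · S^{-1} · (x̄ - mu_0):
  S^{-1} · (x̄ - mu_0) = (-0.2647, 0.1667),
  (x̄ - mu_0)^T · [...] = (-1.5)·(-0.2647) + (1)·(0.1667) = 0.5637.

Step 5 — scale by n: T² = 4 · 0.5637 = 2.2549.

T² ≈ 2.2549


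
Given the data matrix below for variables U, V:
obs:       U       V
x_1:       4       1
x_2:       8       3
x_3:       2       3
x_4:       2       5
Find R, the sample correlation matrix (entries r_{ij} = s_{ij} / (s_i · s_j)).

Step 1 — column means:
  mean(U) = (4 + 8 + 2 + 2) / 4 = 16/4 = 4
  mean(V) = (1 + 3 + 3 + 5) / 4 = 12/4 = 3

Step 2 — sample variances and covariances s[i,j] = (1/(n-1)) · Σ_k (x_{k,i} - mean_i) · (x_{k,j} - mean_j), with n-1 = 3:
  s[U,U] = ((0)·(0) + (4)·(4) + (-2)·(-2) + (-2)·(-2)) / 3 = 24/3 = 8
  s[U,V] = ((0)·(-2) + (4)·(0) + (-2)·(0) + (-2)·(2)) / 3 = -4/3 = -1.3333
  s[V,V] = ((-2)·(-2) + (0)·(0) + (0)·(0) + (2)·(2)) / 3 = 8/3 = 2.6667
  Sample standard deviations s_i = √(s[i,i]):
  s(U) = √(8) = 2.8284
  s(V) = √(2.6667) = 1.633

Step 3 — r_{ij} = s_{ij} / (s_i · s_j):
  r[U,U] = 1 (diagonal).
  r[U,V] = -1.3333 / (2.8284 · 1.633) = -1.3333 / 4.6188 = -0.2887
  r[V,V] = 1 (diagonal).

R is symmetric with unit diagonal. Assembling:

R = [[1, -0.2887],
 [-0.2887, 1]]


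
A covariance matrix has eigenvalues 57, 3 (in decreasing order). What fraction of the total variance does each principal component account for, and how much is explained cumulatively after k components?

Step 1 — total variance = trace(Sigma) = Σ λ_i = 57 + 3 = 60.

Step 2 — fraction explained by component i = λ_i / Σ λ:
  PC1: 57/60 = 0.95
  PC2: 3/60 = 0.05

Step 3 — cumulative fraction after k components = (λ_1 + ... + λ_k) / Σ λ:
  k = 1: 57/60 = 0.95
  k = 2: (57 + 3)/60 = 60/60 = 1

Summary (fraction, with percent):

explained: PC1 0.95 (95%), PC2 0.05 (5%);  cumulative: 0.95, 1


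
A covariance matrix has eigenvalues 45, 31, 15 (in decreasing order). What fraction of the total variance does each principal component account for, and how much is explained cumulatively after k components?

Step 1 — total variance = trace(Sigma) = Σ λ_i = 45 + 31 + 15 = 91.

Step 2 — fraction explained by component i = λ_i / Σ λ:
  PC1: 45/91 = 0.4945
  PC2: 31/91 = 0.3407
  PC3: 15/91 = 0.1648

Step 3 — cumulative fraction after k components = (λ_1 + ... + λ_k) / Σ λ:
  k = 1: 45/91 = 0.4945
  k = 2: (45 + 31)/91 = 76/91 = 0.8352
  k = 3: (45 + 31 + 15)/91 = 91/91 = 1

Summary (fraction, with percent):

explained: PC1 0.4945 (49.45%), PC2 0.3407 (34.07%), PC3 0.1648 (16.48%);  cumulative: 0.4945, 0.8352, 1


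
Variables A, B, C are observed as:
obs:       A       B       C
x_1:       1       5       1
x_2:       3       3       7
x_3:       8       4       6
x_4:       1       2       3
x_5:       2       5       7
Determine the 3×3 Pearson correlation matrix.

Step 1 — column means:
  mean(A) = (1 + 3 + 8 + 1 + 2) / 5 = 15/5 = 3
  mean(B) = (5 + 3 + 4 + 2 + 5) / 5 = 19/5 = 3.8
  mean(C) = (1 + 7 + 6 + 3 + 7) / 5 = 24/5 = 4.8

Step 2 — sample variances and covariances s[i,j] = (1/(n-1)) · Σ_k (x_{k,i} - mean_i) · (x_{k,j} - mean_j), with n-1 = 4:
  s[A,A] = ((-2)·(-2) + (0)·(0) + (5)·(5) + (-2)·(-2) + (-1)·(-1)) / 4 = 34/4 = 8.5
  s[A,B] = ((-2)·(1.2) + (0)·(-0.8) + (5)·(0.2) + (-2)·(-1.8) + (-1)·(1.2)) / 4 = 1/4 = 0.25
  s[A,C] = ((-2)·(-3.8) + (0)·(2.2) + (5)·(1.2) + (-2)·(-1.8) + (-1)·(2.2)) / 4 = 15/4 = 3.75
  s[B,B] = ((1.2)·(1.2) + (-0.8)·(-0.8) + (0.2)·(0.2) + (-1.8)·(-1.8) + (1.2)·(1.2)) / 4 = 6.8/4 = 1.7
  s[B,C] = ((1.2)·(-3.8) + (-0.8)·(2.2) + (0.2)·(1.2) + (-1.8)·(-1.8) + (1.2)·(2.2)) / 4 = -0.2/4 = -0.05
  s[C,C] = ((-3.8)·(-3.8) + (2.2)·(2.2) + (1.2)·(1.2) + (-1.8)·(-1.8) + (2.2)·(2.2)) / 4 = 28.8/4 = 7.2
  Sample standard deviations s_i = √(s[i,i]):
  s(A) = √(8.5) = 2.9155
  s(B) = √(1.7) = 1.3038
  s(C) = √(7.2) = 2.6833

Step 3 — r_{ij} = s_{ij} / (s_i · s_j):
  r[A,A] = 1 (diagonal).
  r[A,B] = 0.25 / (2.9155 · 1.3038) = 0.25 / 3.8013 = 0.0658
  r[A,C] = 3.75 / (2.9155 · 2.6833) = 3.75 / 7.823 = 0.4794
  r[B,B] = 1 (diagonal).
  r[B,C] = -0.05 / (1.3038 · 2.6833) = -0.05 / 3.4986 = -0.0143
  r[C,C] = 1 (diagonal).

R is symmetric with unit diagonal. Assembling:

R = [[1, 0.0658, 0.4794],
 [0.0658, 1, -0.0143],
 [0.4794, -0.0143, 1]]


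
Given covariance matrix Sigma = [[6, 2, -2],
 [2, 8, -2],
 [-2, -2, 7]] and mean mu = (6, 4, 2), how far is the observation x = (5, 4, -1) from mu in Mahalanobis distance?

Step 1 — centre the observation: (x - mu) = (-1, 0, -3).

Step 2 — invert Sigma (cofactor / det for 3×3, or solve directly):
  Sigma^{-1} = [[0.194, -0.0373, 0.0448],
 [-0.0373, 0.1418, 0.0299],
 [0.0448, 0.0299, 0.1642]].

Step 3 — form the quadratic (x - mu)^T · Sigma^{-1} · (x - mu):
  Sigma^{-1} · (x - mu) = (-0.3284, -0.0522, -0.5373).
  (x - mu)^T · [Sigma^{-1} · (x - mu)] = (-1)·(-0.3284) + (0)·(-0.0522) + (-3)·(-0.5373) = 1.9403.

Step 4 — take square root: d = √(1.9403) ≈ 1.3929.

d(x, mu) = √(1.9403) ≈ 1.3929


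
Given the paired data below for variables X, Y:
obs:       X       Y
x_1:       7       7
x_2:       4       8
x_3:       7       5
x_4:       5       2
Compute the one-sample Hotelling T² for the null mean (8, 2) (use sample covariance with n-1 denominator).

Step 1 — sample mean vector:
  mean(X) = (7 + 4 + 7 + 5) / 4 = 23/4 = 5.75
  mean(Y) = (7 + 8 + 5 + 2) / 4 = 22/4 = 5.5
  x̄ = (5.75, 5.5),  deviation x̄ - mu_0 = (5.75, 5.5) - (8, 2) = (-2.25, 3.5).

Step 2 — sample covariance matrix, S[i,j] = (1/(n-1)) · Σ_k (x_{k,i} - mean_i) · (x_{k,j} - mean_j), divisor n-1 = 3:
  S[X,X] = ((1.25)·(1.25) + (-1.75)·(-1.75) + (1.25)·(1.25) + (-0.75)·(-0.75)) / 3 = 6.75/3 = 2.25
  S[X,Y] = ((1.25)·(1.5) + (-1.75)·(2.5) + (1.25)·(-0.5) + (-0.75)·(-3.5)) / 3 = -0.5/3 = -0.1667
  S[Y,Y] = ((1.5)·(1.5) + (2.5)·(2.5) + (-0.5)·(-0.5) + (-3.5)·(-3.5)) / 3 = 21/3 = 7
  S = [[2.25, -0.1667],
 [-0.1667, 7]].

Step 3 — invert S. det(S) = 2.25·7 - (-0.1667)² = 15.7222.
  S^{-1} = (1/det) · [[d, -b], [-b, a]] = [[0.4452, 0.0106],
 [0.0106, 0.1431]].

Step 4 — quadratic form (x̄ - mu_0)^T · S^{-1} · (x̄ - mu_0):
  S^{-1} · (x̄ - mu_0) = (-0.9647, 0.477),
  (x̄ - mu_0)^T · [...] = (-2.25)·(-0.9647) + (3.5)·(0.477) = 3.8401.

Step 5 — scale by n: T² = 4 · 3.8401 = 15.3604.

T² ≈ 15.3604


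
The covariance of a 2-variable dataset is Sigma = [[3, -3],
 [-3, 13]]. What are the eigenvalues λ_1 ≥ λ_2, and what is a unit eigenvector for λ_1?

Step 1 — characteristic polynomial of 2×2 Sigma:
  det(Sigma - λI) = λ² - trace · λ + det = 0.
  trace = 3 + 13 = 16, det = 3·13 - (-3)² = 30.
Step 2 — discriminant:
  Δ = trace² - 4·det = 256 - 120 = 136.
Step 3 — eigenvalues:
  λ = (trace ± √Δ)/2 = (16 ± 11.6619)/2,
  λ_1 = 13.831,  λ_2 = 2.169.

Step 4 — unit eigenvector for λ_1: solve (Sigma - λ_1 I)v = 0. First row:
  (3 - 13.831)·v_x + (-3)·v_y = 0, i.e. (-10.831)·v_x + (-3)·v_y = 0,
  so v ∝ (b, λ_1 - a) = (-3, 10.831); multiply by -1 so the first entry is positive: u = (3, -10.831).
  ||u|| = √((3)² + (-10.831)²) = √(126.3095) ≈ 11.2388,
  v_1 = u/||u|| ≈ (0.2669, -0.9637) (||v_1|| = 1).

λ_1 = 13.831,  λ_2 = 2.169;  v_1 ≈ (0.2669, -0.9637)


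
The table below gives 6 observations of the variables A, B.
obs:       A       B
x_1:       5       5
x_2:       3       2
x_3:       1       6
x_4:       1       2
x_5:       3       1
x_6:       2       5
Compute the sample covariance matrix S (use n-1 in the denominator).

Step 1 — column means:
  mean(A) = (5 + 3 + 1 + 1 + 3 + 2) / 6 = 15/6 = 2.5
  mean(B) = (5 + 2 + 6 + 2 + 1 + 5) / 6 = 21/6 = 3.5

Step 2 — sample covariance S[i,j] = (1/(n-1)) · Σ_k (x_{k,i} - mean_i) · (x_{k,j} - mean_j), with n-1 = 5.
  S[A,A] = ((2.5)·(2.5) + (0.5)·(0.5) + (-1.5)·(-1.5) + (-1.5)·(-1.5) + (0.5)·(0.5) + (-0.5)·(-0.5)) / 5 = 11.5/5 = 2.3
  S[A,B] = ((2.5)·(1.5) + (0.5)·(-1.5) + (-1.5)·(2.5) + (-1.5)·(-1.5) + (0.5)·(-2.5) + (-0.5)·(1.5)) / 5 = -0.5/5 = -0.1
  S[B,B] = ((1.5)·(1.5) + (-1.5)·(-1.5) + (2.5)·(2.5) + (-1.5)·(-1.5) + (-2.5)·(-2.5) + (1.5)·(1.5)) / 5 = 21.5/5 = 4.3

S is symmetric (S[j,i] = S[i,j]). Assembling:

S = [[2.3, -0.1],
 [-0.1, 4.3]]


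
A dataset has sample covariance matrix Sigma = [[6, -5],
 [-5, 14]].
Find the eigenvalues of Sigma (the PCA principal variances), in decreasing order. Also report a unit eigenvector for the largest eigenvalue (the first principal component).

Step 1 — characteristic polynomial of 2×2 Sigma:
  det(Sigma - λI) = λ² - trace · λ + det = 0.
  trace = 6 + 14 = 20, det = 6·14 - (-5)² = 59.
Step 2 — discriminant:
  Δ = trace² - 4·det = 400 - 236 = 164.
Step 3 — eigenvalues:
  λ = (trace ± √Δ)/2 = (20 ± 12.8062)/2,
  λ_1 = 16.4031,  λ_2 = 3.5969.

Step 4 — unit eigenvector for λ_1: solve (Sigma - λ_1 I)v = 0. First row:
  (6 - 16.4031)·v_x + (-5)·v_y = 0, i.e. (-10.4031)·v_x + (-5)·v_y = 0,
  so v ∝ (b, λ_1 - a) = (-5, 10.4031); multiply by -1 so the first entry is positive: u = (5, -10.4031).
  ||u|| = √((5)² + (-10.4031)²) = √(133.225) ≈ 11.5423,
  v_1 = u/||u|| ≈ (0.4332, -0.9013) (||v_1|| = 1).

λ_1 = 16.4031,  λ_2 = 3.5969;  v_1 ≈ (0.4332, -0.9013)


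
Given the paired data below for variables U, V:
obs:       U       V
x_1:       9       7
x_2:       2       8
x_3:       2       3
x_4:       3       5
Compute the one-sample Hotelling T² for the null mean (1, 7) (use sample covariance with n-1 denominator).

Step 1 — sample mean vector:
  mean(U) = (9 + 2 + 2 + 3) / 4 = 16/4 = 4
  mean(V) = (7 + 8 + 3 + 5) / 4 = 23/4 = 5.75
  x̄ = (4, 5.75),  deviation x̄ - mu_0 = (4, 5.75) - (1, 7) = (3, -1.25).

Step 2 — sample covariance matrix, S[i,j] = (1/(n-1)) · Σ_k (x_{k,i} - mean_i) · (x_{k,j} - mean_j), divisor n-1 = 3:
  S[U,U] = ((5)·(5) + (-2)·(-2) + (-2)·(-2) + (-1)·(-1)) / 3 = 34/3 = 11.3333
  S[U,V] = ((5)·(1.25) + (-2)·(2.25) + (-2)·(-2.75) + (-1)·(-0.75)) / 3 = 8/3 = 2.6667
  S[V,V] = ((1.25)·(1.25) + (2.25)·(2.25) + (-2.75)·(-2.75) + (-0.75)·(-0.75)) / 3 = 14.75/3 = 4.9167
  S = [[11.3333, 2.6667],
 [2.6667, 4.9167]].

Step 3 — invert S. det(S) = 11.3333·4.9167 - (2.6667)² = 48.6111.
  S^{-1} = (1/det) · [[d, -b], [-b, a]] = [[0.1011, -0.0549],
 [-0.0549, 0.2331]].

Step 4 — quadratic form (x̄ - mu_0)^T · S^{-1} · (x̄ - mu_0):
  S^{-1} · (x̄ - mu_0) = (0.372, -0.456),
  (x̄ - mu_0)^T · [...] = (3)·(0.372) + (-1.25)·(-0.456) = 1.686.

Step 5 — scale by n: T² = 4 · 1.686 = 6.744.

T² ≈ 6.744


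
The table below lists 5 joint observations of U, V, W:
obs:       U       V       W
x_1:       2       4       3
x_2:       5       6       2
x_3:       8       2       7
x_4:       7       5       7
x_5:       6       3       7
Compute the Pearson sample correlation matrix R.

Step 1 — column means:
  mean(U) = (2 + 5 + 8 + 7 + 6) / 5 = 28/5 = 5.6
  mean(V) = (4 + 6 + 2 + 5 + 3) / 5 = 20/5 = 4
  mean(W) = (3 + 2 + 7 + 7 + 7) / 5 = 26/5 = 5.2

Step 2 — sample variances and covariances s[i,j] = (1/(n-1)) · Σ_k (x_{k,i} - mean_i) · (x_{k,j} - mean_j), with n-1 = 4:
  s[U,U] = ((-3.6)·(-3.6) + (-0.6)·(-0.6) + (2.4)·(2.4) + (1.4)·(1.4) + (0.4)·(0.4)) / 4 = 21.2/4 = 5.3
  s[U,V] = ((-3.6)·(0) + (-0.6)·(2) + (2.4)·(-2) + (1.4)·(1) + (0.4)·(-1)) / 4 = -5/4 = -1.25
  s[U,W] = ((-3.6)·(-2.2) + (-0.6)·(-3.2) + (2.4)·(1.8) + (1.4)·(1.8) + (0.4)·(1.8)) / 4 = 17.4/4 = 4.35
  s[V,V] = ((0)·(0) + (2)·(2) + (-2)·(-2) + (1)·(1) + (-1)·(-1)) / 4 = 10/4 = 2.5
  s[V,W] = ((0)·(-2.2) + (2)·(-3.2) + (-2)·(1.8) + (1)·(1.8) + (-1)·(1.8)) / 4 = -10/4 = -2.5
  s[W,W] = ((-2.2)·(-2.2) + (-3.2)·(-3.2) + (1.8)·(1.8) + (1.8)·(1.8) + (1.8)·(1.8)) / 4 = 24.8/4 = 6.2
  Sample standard deviations s_i = √(s[i,i]):
  s(U) = √(5.3) = 2.3022
  s(V) = √(2.5) = 1.5811
  s(W) = √(6.2) = 2.49

Step 3 — r_{ij} = s_{ij} / (s_i · s_j):
  r[U,U] = 1 (diagonal).
  r[U,V] = -1.25 / (2.3022 · 1.5811) = -1.25 / 3.6401 = -0.3434
  r[U,W] = 4.35 / (2.3022 · 2.49) = 4.35 / 5.7324 = 0.7588
  r[V,V] = 1 (diagonal).
  r[V,W] = -2.5 / (1.5811 · 2.49) = -2.5 / 3.937 = -0.635
  r[W,W] = 1 (diagonal).

R is symmetric with unit diagonal. Assembling:

R = [[1, -0.3434, 0.7588],
 [-0.3434, 1, -0.635],
 [0.7588, -0.635, 1]]


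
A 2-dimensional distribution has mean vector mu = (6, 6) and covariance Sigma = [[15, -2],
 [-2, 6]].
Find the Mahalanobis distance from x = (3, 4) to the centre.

Step 1 — centre the observation: (x - mu) = (-3, -2).

Step 2 — invert Sigma. det(Sigma) = 15·6 - (-2)² = 86.
  Sigma^{-1} = (1/det) · [[d, -b], [-b, a]] = [[0.0698, 0.0233],
 [0.0233, 0.1744]].

Step 3 — form the quadratic (x - mu)^T · Sigma^{-1} · (x - mu):
  Sigma^{-1} · (x - mu) = (-0.2558, -0.4186).
  (x - mu)^T · [Sigma^{-1} · (x - mu)] = (-3)·(-0.2558) + (-2)·(-0.4186) = 1.6047.

Step 4 — take square root: d = √(1.6047) ≈ 1.2667.

d(x, mu) = √(1.6047) ≈ 1.2667


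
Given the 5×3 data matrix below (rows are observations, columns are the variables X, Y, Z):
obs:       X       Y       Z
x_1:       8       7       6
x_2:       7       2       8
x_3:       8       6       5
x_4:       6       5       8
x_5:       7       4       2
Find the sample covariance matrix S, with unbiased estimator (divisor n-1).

Step 1 — column means:
  mean(X) = (8 + 7 + 8 + 6 + 7) / 5 = 36/5 = 7.2
  mean(Y) = (7 + 2 + 6 + 5 + 4) / 5 = 24/5 = 4.8
  mean(Z) = (6 + 8 + 5 + 8 + 2) / 5 = 29/5 = 5.8

Step 2 — sample covariance S[i,j] = (1/(n-1)) · Σ_k (x_{k,i} - mean_i) · (x_{k,j} - mean_j), with n-1 = 4.
  S[X,X] = ((0.8)·(0.8) + (-0.2)·(-0.2) + (0.8)·(0.8) + (-1.2)·(-1.2) + (-0.2)·(-0.2)) / 4 = 2.8/4 = 0.7
  S[X,Y] = ((0.8)·(2.2) + (-0.2)·(-2.8) + (0.8)·(1.2) + (-1.2)·(0.2) + (-0.2)·(-0.8)) / 4 = 3.2/4 = 0.8
  S[X,Z] = ((0.8)·(0.2) + (-0.2)·(2.2) + (0.8)·(-0.8) + (-1.2)·(2.2) + (-0.2)·(-3.8)) / 4 = -2.8/4 = -0.7
  S[Y,Y] = ((2.2)·(2.2) + (-2.8)·(-2.8) + (1.2)·(1.2) + (0.2)·(0.2) + (-0.8)·(-0.8)) / 4 = 14.8/4 = 3.7
  S[Y,Z] = ((2.2)·(0.2) + (-2.8)·(2.2) + (1.2)·(-0.8) + (0.2)·(2.2) + (-0.8)·(-3.8)) / 4 = -3.2/4 = -0.8
  S[Z,Z] = ((0.2)·(0.2) + (2.2)·(2.2) + (-0.8)·(-0.8) + (2.2)·(2.2) + (-3.8)·(-3.8)) / 4 = 24.8/4 = 6.2

S is symmetric (S[j,i] = S[i,j]). Assembling:

S = [[0.7, 0.8, -0.7],
 [0.8, 3.7, -0.8],
 [-0.7, -0.8, 6.2]]


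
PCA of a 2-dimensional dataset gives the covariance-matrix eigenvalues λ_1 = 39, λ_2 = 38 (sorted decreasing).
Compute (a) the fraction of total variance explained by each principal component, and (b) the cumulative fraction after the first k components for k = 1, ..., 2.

Step 1 — total variance = trace(Sigma) = Σ λ_i = 39 + 38 = 77.

Step 2 — fraction explained by component i = λ_i / Σ λ:
  PC1: 39/77 = 0.5065
  PC2: 38/77 = 0.4935

Step 3 — cumulative fraction after k components = (λ_1 + ... + λ_k) / Σ λ:
  k = 1: 39/77 = 0.5065
  k = 2: (39 + 38)/77 = 77/77 = 1

Summary (fraction, with percent):

explained: PC1 0.5065 (50.65%), PC2 0.4935 (49.35%);  cumulative: 0.5065, 1


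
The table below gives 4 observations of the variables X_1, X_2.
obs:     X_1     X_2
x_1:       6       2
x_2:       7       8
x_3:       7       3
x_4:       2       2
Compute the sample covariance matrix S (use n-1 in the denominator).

Step 1 — column means:
  mean(X_1) = (6 + 7 + 7 + 2) / 4 = 22/4 = 5.5
  mean(X_2) = (2 + 8 + 3 + 2) / 4 = 15/4 = 3.75

Step 2 — sample covariance S[i,j] = (1/(n-1)) · Σ_k (x_{k,i} - mean_i) · (x_{k,j} - mean_j), with n-1 = 3.
  S[X_1,X_1] = ((0.5)·(0.5) + (1.5)·(1.5) + (1.5)·(1.5) + (-3.5)·(-3.5)) / 3 = 17/3 = 5.6667
  S[X_1,X_2] = ((0.5)·(-1.75) + (1.5)·(4.25) + (1.5)·(-0.75) + (-3.5)·(-1.75)) / 3 = 10.5/3 = 3.5
  S[X_2,X_2] = ((-1.75)·(-1.75) + (4.25)·(4.25) + (-0.75)·(-0.75) + (-1.75)·(-1.75)) / 3 = 24.75/3 = 8.25

S is symmetric (S[j,i] = S[i,j]). Assembling:

S = [[5.6667, 3.5],
 [3.5, 8.25]]


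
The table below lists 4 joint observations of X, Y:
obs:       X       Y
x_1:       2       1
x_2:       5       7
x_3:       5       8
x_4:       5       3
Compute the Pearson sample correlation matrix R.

Step 1 — column means:
  mean(X) = (2 + 5 + 5 + 5) / 4 = 17/4 = 4.25
  mean(Y) = (1 + 7 + 8 + 3) / 4 = 19/4 = 4.75

Step 2 — sample variances and covariances s[i,j] = (1/(n-1)) · Σ_k (x_{k,i} - mean_i) · (x_{k,j} - mean_j), with n-1 = 3:
  s[X,X] = ((-2.25)·(-2.25) + (0.75)·(0.75) + (0.75)·(0.75) + (0.75)·(0.75)) / 3 = 6.75/3 = 2.25
  s[X,Y] = ((-2.25)·(-3.75) + (0.75)·(2.25) + (0.75)·(3.25) + (0.75)·(-1.75)) / 3 = 11.25/3 = 3.75
  s[Y,Y] = ((-3.75)·(-3.75) + (2.25)·(2.25) + (3.25)·(3.25) + (-1.75)·(-1.75)) / 3 = 32.75/3 = 10.9167
  Sample standard deviations s_i = √(s[i,i]):
  s(X) = √(2.25) = 1.5
  s(Y) = √(10.9167) = 3.304

Step 3 — r_{ij} = s_{ij} / (s_i · s_j):
  r[X,X] = 1 (diagonal).
  r[X,Y] = 3.75 / (1.5 · 3.304) = 3.75 / 4.9561 = 0.7566
  r[Y,Y] = 1 (diagonal).

R is symmetric with unit diagonal. Assembling:

R = [[1, 0.7566],
 [0.7566, 1]]


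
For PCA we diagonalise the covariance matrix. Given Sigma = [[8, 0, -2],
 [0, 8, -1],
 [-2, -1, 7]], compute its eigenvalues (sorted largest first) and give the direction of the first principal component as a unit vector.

Step 1 — characteristic polynomial p(λ) = det(λI - Sigma) = λ³ - tr·λ² + c_1·λ - det, where tr = trace, c_1 = sum of the principal 2×2 minors, det = det(Sigma):
  tr = 8 + 8 + 7 = 23,
  c_1 = (8·8 - (0)²) + (8·7 - (-2)²) + (8·7 - (-1)²) = 64 + 52 + 55 = 171,
  det = 8·(8·7 - (-1)²) - (0)·((0)·7 - (-1)·(-2)) + (-2)·((0)·(-1) - 8·(-2)) = 8·(55) - (0)·(-2) + (-2)·(16) = 408.
  So p(λ) = λ³ - 23λ² + 171λ - 408.
Step 2 — look for an integer root (rational root theorem: any rational root is an integer divisor of 408). Testing λ = 8:
  p(8) = 512 - 1472 + 1368 - 408 = 0  ✓
  Dividing out (λ - 8): p(λ) = (λ - 8)(λ² - 15λ + 51).
Step 3 — remaining eigenvalues from the quadratic λ² - 15λ + 51 = 0:
  Δ = 15² - 4·51 = 225 - 204 = 21,  λ = (15 ± √21)/2 = (15 ± 4.5826)/2 ≈ 9.7913 or 5.2087.
  Sorted: λ_1 = 9.7913,  λ_2 = 8,  λ_3 = 5.2087  (check: sum = 23 = tr ✓).

Step 4 — unit eigenvector for λ_1 ≈ 9.7913: v spans the null space of (Sigma - λ_1 I), whose rows are
  r_1 = (-1.7913, 0, -2),  r_2 = (0, -1.7913, -1),  r_3 = (-2, -1, -2.7913).
  v is orthogonal to every row, so take v ∝ r_1 × r_2 = ((0)·(-1) - (-2)·(-1.7913), (-2)·(0) - (-1.7913)·(-1), (-1.7913)·(-1.7913) - (0)·(0)) ≈ (-3.5826, -1.7913, 3.2087).
  Rescale (multiply by -1 so the first nonzero entry is positive): u = (3.5826, 1.7913, -3.2087).
  ||u|| = √((3.5826)² + (1.7913)² + (-3.2087)²) = √(26.3394) ≈ 5.1322,  v_1 = u/||u|| ≈ (0.6981, 0.349, -0.6252) (||v_1|| = 1).

λ_1 = 9.7913,  λ_2 = 8,  λ_3 = 5.2087;  v_1 ≈ (0.6981, 0.349, -0.6252)
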